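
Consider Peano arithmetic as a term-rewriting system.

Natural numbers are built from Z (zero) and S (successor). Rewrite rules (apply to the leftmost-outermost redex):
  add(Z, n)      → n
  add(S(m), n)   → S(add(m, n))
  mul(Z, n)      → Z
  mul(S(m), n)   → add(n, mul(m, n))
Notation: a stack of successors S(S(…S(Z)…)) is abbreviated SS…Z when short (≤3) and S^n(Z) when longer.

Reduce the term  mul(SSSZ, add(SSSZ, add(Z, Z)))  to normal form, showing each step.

Answer: normal form = S^9(Z)  (in 31 steps)

Derivation:
  start: mul(SSSZ, add(SSSZ, add(Z, Z)))
  step 1: add(add(SSSZ, add(Z, Z)), mul(SSZ, add(SSSZ, add(Z, Z))))
  step 2: add(S(add(SSZ, add(Z, Z))), mul(SSZ, add(SSSZ, add(Z, Z))))
  step 3: S(add(add(SSZ, add(Z, Z)), mul(SSZ, add(SSSZ, add(Z, Z)))))
  step 4: S(add(S(add(SZ, add(Z, Z))), mul(SSZ, add(SSSZ, add(Z, Z)))))
  step 5: S(S(add(add(SZ, add(Z, Z)), mul(SSZ, add(SSSZ, add(Z, Z))))))
  step 6: S(S(add(S(add(Z, add(Z, Z))), mul(SSZ, add(SSSZ, add(Z, Z))))))
  step 7: S(S(S(add(add(Z, add(Z, Z)), mul(SSZ, add(SSSZ, add(Z, Z)))))))
  step 8: S(S(S(add(add(Z, Z), mul(SSZ, add(SSSZ, add(Z, Z)))))))
  step 9: S(S(S(add(Z, mul(SSZ, add(SSSZ, add(Z, Z)))))))
  step 10: S(S(S(mul(SSZ, add(SSSZ, add(Z, Z))))))
  step 11: S(S(S(add(add(SSSZ, add(Z, Z)), mul(SZ, add(SSSZ, add(Z, Z)))))))
  step 12: S(S(S(add(S(add(SSZ, add(Z, Z))), mul(SZ, add(SSSZ, add(Z, Z)))))))
  step 13: S(S(S(S(add(add(SSZ, add(Z, Z)), mul(SZ, add(SSSZ, add(Z, Z))))))))
  step 14: S(S(S(S(add(S(add(SZ, add(Z, Z))), mul(SZ, add(SSSZ, add(Z, Z))))))))
  step 15: S(S(S(S(S(add(add(SZ, add(Z, Z)), mul(SZ, add(SSSZ, add(Z, Z)))))))))
  step 16: S(S(S(S(S(add(S(add(Z, add(Z, Z))), mul(SZ, add(SSSZ, add(Z, Z)))))))))
  step 17: S(S(S(S(S(S(add(add(Z, add(Z, Z)), mul(SZ, add(SSSZ, add(Z, Z))))))))))
  step 18: S(S(S(S(S(S(add(add(Z, Z), mul(SZ, add(SSSZ, add(Z, Z))))))))))
  step 19: S(S(S(S(S(S(add(Z, mul(SZ, add(SSSZ, add(Z, Z))))))))))
  step 20: S(S(S(S(S(S(mul(SZ, add(SSSZ, add(Z, Z)))))))))
  step 21: S(S(S(S(S(S(add(add(SSSZ, add(Z, Z)), mul(Z, add(SSSZ, add(Z, Z))))))))))
  step 22: S(S(S(S(S(S(add(S(add(SSZ, add(Z, Z))), mul(Z, add(SSSZ, add(Z, Z))))))))))
  step 23: S(S(S(S(S(S(S(add(add(SSZ, add(Z, Z)), mul(Z, add(SSSZ, add(Z, Z)))))))))))
  step 24: S(S(S(S(S(S(S(add(S(add(SZ, add(Z, Z))), mul(Z, add(SSSZ, add(Z, Z)))))))))))
  step 25: S(S(S(S(S(S(S(S(add(add(SZ, add(Z, Z)), mul(Z, add(SSSZ, add(Z, Z))))))))))))
  step 26: S(S(S(S(S(S(S(S(add(S(add(Z, add(Z, Z))), mul(Z, add(SSSZ, add(Z, Z))))))))))))
  step 27: S(S(S(S(S(S(S(S(S(add(add(Z, add(Z, Z)), mul(Z, add(SSSZ, add(Z, Z)))))))))))))
  step 28: S(S(S(S(S(S(S(S(S(add(add(Z, Z), mul(Z, add(SSSZ, add(Z, Z)))))))))))))
  step 29: S(S(S(S(S(S(S(S(S(add(Z, mul(Z, add(SSSZ, add(Z, Z)))))))))))))
  step 30: S(S(S(S(S(S(S(S(S(mul(Z, add(SSSZ, add(Z, Z))))))))))))
  step 31: S^9(Z)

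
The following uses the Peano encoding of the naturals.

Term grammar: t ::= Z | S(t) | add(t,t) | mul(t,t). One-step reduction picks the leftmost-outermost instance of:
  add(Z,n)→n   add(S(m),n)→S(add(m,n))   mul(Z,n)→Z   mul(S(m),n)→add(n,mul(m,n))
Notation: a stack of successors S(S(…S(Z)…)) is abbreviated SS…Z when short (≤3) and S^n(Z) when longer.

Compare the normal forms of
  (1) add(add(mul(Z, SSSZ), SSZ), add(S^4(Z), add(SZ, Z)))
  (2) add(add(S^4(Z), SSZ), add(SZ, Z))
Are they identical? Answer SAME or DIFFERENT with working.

Term A:
  start: add(add(mul(Z, SSSZ), SSZ), add(S^4(Z), add(SZ, Z)))
  [1] add(add(Z, SSZ), add(S^4(Z), add(SZ, Z)))
  [2] add(SSZ, add(S^4(Z), add(SZ, Z)))
  [3] S(add(SZ, add(S^4(Z), add(SZ, Z))))
  [4] S(S(add(Z, add(S^4(Z), add(SZ, Z)))))
  [5] S(S(add(S^4(Z), add(SZ, Z))))
  [6] S(S(S(add(SSSZ, add(SZ, Z)))))
  [7] S(S(S(S(add(SSZ, add(SZ, Z))))))
  [8] S(S(S(S(S(add(SZ, add(SZ, Z)))))))
  [9] S(S(S(S(S(S(add(Z, add(SZ, Z))))))))
  [10] S(S(S(S(S(S(add(SZ, Z)))))))
  [11] S(S(S(S(S(S(S(add(Z, Z))))))))
  [12] S^7(Z)

Term B:
  start: add(add(S^4(Z), SSZ), add(SZ, Z))
  [1] add(S(add(SSSZ, SSZ)), add(SZ, Z))
  [2] S(add(add(SSSZ, SSZ), add(SZ, Z)))
  [3] S(add(S(add(SSZ, SSZ)), add(SZ, Z)))
  [4] S(S(add(add(SSZ, SSZ), add(SZ, Z))))
  [5] S(S(add(S(add(SZ, SSZ)), add(SZ, Z))))
  [6] S(S(S(add(add(SZ, SSZ), add(SZ, Z)))))
  [7] S(S(S(add(S(add(Z, SSZ)), add(SZ, Z)))))
  [8] S(S(S(S(add(add(Z, SSZ), add(SZ, Z))))))
  [9] S(S(S(S(add(SSZ, add(SZ, Z))))))
  [10] S(S(S(S(S(add(SZ, add(SZ, Z)))))))
  [11] S(S(S(S(S(S(add(Z, add(SZ, Z))))))))
  [12] S(S(S(S(S(S(add(SZ, Z)))))))
  [13] S(S(S(S(S(S(S(add(Z, Z))))))))
  [14] S^7(Z)

Answer: SAME — A ⇓ S^7(Z), B ⇓ S^7(Z)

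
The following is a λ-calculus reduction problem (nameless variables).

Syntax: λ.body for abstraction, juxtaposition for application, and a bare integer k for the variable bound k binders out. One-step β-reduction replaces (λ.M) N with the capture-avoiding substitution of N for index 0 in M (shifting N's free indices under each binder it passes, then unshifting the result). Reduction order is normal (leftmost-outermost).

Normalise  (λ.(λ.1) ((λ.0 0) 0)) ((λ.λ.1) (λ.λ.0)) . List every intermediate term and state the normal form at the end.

Answer: normal form = λ.λ.λ.0  (in 3 steps)

Derivation:
  start: (λ.(λ.1) ((λ.0 0) 0)) ((λ.λ.1) (λ.λ.0))
  →1  (λ.(λ.λ.1) (λ.λ.0)) ((λ.0 0) ((λ.λ.1) (λ.λ.0)))
  →2  (λ.λ.1) (λ.λ.0)
  →3  λ.λ.λ.0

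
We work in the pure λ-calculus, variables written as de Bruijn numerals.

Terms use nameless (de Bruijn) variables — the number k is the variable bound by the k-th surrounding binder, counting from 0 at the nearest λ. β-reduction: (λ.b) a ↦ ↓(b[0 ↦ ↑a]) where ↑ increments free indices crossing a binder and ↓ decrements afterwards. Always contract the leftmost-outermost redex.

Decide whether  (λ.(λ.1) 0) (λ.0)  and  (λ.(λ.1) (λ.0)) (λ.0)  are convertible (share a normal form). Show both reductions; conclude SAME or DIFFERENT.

Term A:
  start: (λ.(λ.1) 0) (λ.0)
  [1] (λ.λ.0) (λ.0)
  [2] λ.0

Term B:
  start: (λ.(λ.1) (λ.0)) (λ.0)
  [1] (λ.λ.0) (λ.0)
  [2] λ.0

Answer: SAME — A ⇓ λ.0, B ⇓ λ.0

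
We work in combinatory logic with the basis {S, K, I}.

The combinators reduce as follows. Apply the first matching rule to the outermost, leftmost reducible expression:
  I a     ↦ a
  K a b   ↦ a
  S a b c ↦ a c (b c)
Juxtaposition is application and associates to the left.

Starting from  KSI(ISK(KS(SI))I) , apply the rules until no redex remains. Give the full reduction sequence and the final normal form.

  start: KSI(ISK(KS(SI))I)
  step 1: S(ISK(KS(SI))I)
  step 2: S(SK(KS(SI))I)
  step 3: S(KI(KS(SI)I))
  step 4: SI

Answer: normal form = SI  (in 4 steps)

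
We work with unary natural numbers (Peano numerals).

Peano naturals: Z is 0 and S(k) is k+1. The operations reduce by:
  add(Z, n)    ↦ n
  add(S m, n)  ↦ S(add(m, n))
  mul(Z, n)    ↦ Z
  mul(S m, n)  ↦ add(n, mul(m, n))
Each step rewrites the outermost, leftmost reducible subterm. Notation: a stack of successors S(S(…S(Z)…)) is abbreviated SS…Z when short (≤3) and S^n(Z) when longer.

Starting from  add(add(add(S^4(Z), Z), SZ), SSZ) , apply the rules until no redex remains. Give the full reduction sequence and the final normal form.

Answer: normal form = S^7(Z)  (in 16 steps)

Working:
  start: add(add(add(S^4(Z), Z), SZ), SSZ)
  [1] add(add(S(add(SSSZ, Z)), SZ), SSZ)
  [2] add(S(add(add(SSSZ, Z), SZ)), SSZ)
  [3] S(add(add(add(SSSZ, Z), SZ), SSZ))
  [4] S(add(add(S(add(SSZ, Z)), SZ), SSZ))
  [5] S(add(S(add(add(SSZ, Z), SZ)), SSZ))
  [6] S(S(add(add(add(SSZ, Z), SZ), SSZ)))
  [7] S(S(add(add(S(add(SZ, Z)), SZ), SSZ)))
  [8] S(S(add(S(add(add(SZ, Z), SZ)), SSZ)))
  [9] S(S(S(add(add(add(SZ, Z), SZ), SSZ))))
  [10] S(S(S(add(add(S(add(Z, Z)), SZ), SSZ))))
  [11] S(S(S(add(S(add(add(Z, Z), SZ)), SSZ))))
  [12] S(S(S(S(add(add(add(Z, Z), SZ), SSZ)))))
  [13] S(S(S(S(add(add(Z, SZ), SSZ)))))
  [14] S(S(S(S(add(SZ, SSZ)))))
  [15] S(S(S(S(S(add(Z, SSZ))))))
  [16] S^7(Z)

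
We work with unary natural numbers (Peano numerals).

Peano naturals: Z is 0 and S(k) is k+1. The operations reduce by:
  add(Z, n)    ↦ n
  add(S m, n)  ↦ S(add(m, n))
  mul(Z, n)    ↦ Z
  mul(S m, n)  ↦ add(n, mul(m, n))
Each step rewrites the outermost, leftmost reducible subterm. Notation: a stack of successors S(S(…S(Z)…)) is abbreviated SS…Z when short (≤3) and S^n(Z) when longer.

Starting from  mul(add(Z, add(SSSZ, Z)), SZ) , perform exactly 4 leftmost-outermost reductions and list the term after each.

Answer: after 4 steps: S(add(Z, mul(add(SSZ, Z), SZ)))

Reduction:
  start: mul(add(Z, add(SSSZ, Z)), SZ)
  →1  mul(add(SSSZ, Z), SZ)
  →2  mul(S(add(SSZ, Z)), SZ)
  →3  add(SZ, mul(add(SSZ, Z), SZ))
  →4  S(add(Z, mul(add(SSZ, Z), SZ)))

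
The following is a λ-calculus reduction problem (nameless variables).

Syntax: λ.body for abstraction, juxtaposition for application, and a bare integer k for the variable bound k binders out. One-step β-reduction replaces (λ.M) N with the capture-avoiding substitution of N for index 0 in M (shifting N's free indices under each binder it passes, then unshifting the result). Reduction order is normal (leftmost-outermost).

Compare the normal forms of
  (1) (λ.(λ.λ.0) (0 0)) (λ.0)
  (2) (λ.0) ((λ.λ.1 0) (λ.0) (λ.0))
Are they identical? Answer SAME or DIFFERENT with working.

Answer: SAME — A ⇓ λ.0, B ⇓ λ.0

Derivation:
Term A:
  start: (λ.(λ.λ.0) (0 0)) (λ.0)
  [1] (λ.λ.0) ((λ.0) (λ.0))
  [2] λ.0

Term B:
  start: (λ.0) ((λ.λ.1 0) (λ.0) (λ.0))
  [1] (λ.λ.1 0) (λ.0) (λ.0)
  [2] (λ.(λ.0) 0) (λ.0)
  [3] (λ.0) (λ.0)
  [4] λ.0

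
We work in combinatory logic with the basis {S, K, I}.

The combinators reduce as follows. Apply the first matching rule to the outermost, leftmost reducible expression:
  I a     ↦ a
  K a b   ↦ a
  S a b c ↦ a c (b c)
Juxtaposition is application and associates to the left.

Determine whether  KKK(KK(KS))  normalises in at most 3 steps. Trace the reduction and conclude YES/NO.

  start: KKK(KK(KS))
  step 1: K(KK(KS))
  step 2: KK

Answer: YES — reaches normal form KK in 2 ≤ 3 steps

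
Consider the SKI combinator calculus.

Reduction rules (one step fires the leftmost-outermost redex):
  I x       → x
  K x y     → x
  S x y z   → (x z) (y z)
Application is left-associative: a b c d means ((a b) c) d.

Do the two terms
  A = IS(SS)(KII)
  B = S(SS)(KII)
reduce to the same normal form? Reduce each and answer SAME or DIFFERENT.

Term A:
  start: IS(SS)(KII)
  step 1: S(SS)(KII)
  step 2: S(SS)I

Term B:
  start: S(SS)(KII)
  step 1: S(SS)I

Answer: SAME — A ⇓ S(SS)I, B ⇓ S(SS)I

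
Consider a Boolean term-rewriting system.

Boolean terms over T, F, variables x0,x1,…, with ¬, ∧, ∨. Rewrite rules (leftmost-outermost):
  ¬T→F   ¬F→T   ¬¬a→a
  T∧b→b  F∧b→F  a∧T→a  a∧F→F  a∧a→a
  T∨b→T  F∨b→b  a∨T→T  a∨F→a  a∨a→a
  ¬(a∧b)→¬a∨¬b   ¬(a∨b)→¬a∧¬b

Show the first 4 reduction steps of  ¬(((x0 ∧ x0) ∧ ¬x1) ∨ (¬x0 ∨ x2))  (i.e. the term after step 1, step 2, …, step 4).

  start: ¬(((x0 ∧ x0) ∧ ¬x1) ∨ (¬x0 ∨ x2))
  step 1: ¬((x0 ∧ x0) ∧ ¬x1) ∧ ¬(¬x0 ∨ x2)
  step 2: (¬(x0 ∧ x0) ∨ ¬¬x1) ∧ ¬(¬x0 ∨ x2)
  step 3: ((¬x0 ∨ ¬x0) ∨ ¬¬x1) ∧ ¬(¬x0 ∨ x2)
  step 4: (¬x0 ∨ ¬¬x1) ∧ ¬(¬x0 ∨ x2)

Answer: after 4 steps: (¬x0 ∨ ¬¬x1) ∧ ¬(¬x0 ∨ x2)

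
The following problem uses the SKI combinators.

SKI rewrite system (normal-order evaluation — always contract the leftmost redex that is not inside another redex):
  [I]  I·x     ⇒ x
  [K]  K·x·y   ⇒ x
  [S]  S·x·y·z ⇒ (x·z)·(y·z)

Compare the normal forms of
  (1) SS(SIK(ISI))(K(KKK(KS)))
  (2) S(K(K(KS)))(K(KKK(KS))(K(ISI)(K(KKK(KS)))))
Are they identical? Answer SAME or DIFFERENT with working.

Answer: SAME — A ⇓ S(K(K(KS)))(K(KS)), B ⇓ S(K(K(KS)))(K(KS))

Reduction:
Term A:
  start: SS(SIK(ISI))(K(KKK(KS)))
  →1  S(K(KKK(KS)))(SIK(ISI)(K(KKK(KS))))
  →2  S(K(K(KS)))(SIK(ISI)(K(KKK(KS))))
  →3  S(K(K(KS)))(I(ISI)(K(ISI))(K(KKK(KS))))
  →4  S(K(K(KS)))(ISI(K(ISI))(K(KKK(KS))))
  →5  S(K(K(KS)))(SI(K(ISI))(K(KKK(KS))))
  →6  S(K(K(KS)))(I(K(KKK(KS)))(K(ISI)(K(KKK(KS)))))
  →7  S(K(K(KS)))(K(KKK(KS))(K(ISI)(K(KKK(KS)))))
  →8  S(K(K(KS)))(KKK(KS))
  →9  S(K(K(KS)))(K(KS))

Term B:
  start: S(K(K(KS)))(K(KKK(KS))(K(ISI)(K(KKK(KS)))))
  →1  S(K(K(KS)))(KKK(KS))
  →2  S(K(K(KS)))(K(KS))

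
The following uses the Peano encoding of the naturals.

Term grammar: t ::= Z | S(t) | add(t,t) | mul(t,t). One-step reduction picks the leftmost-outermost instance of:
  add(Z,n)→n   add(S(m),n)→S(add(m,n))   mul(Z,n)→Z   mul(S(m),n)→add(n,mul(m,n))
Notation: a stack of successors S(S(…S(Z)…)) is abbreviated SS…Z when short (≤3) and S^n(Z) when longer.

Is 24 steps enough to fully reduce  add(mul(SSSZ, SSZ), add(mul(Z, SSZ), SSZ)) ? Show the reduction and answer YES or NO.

Answer: YES — reaches normal form S^8(Z) in 22 ≤ 24 steps

Derivation:
  start: add(mul(SSSZ, SSZ), add(mul(Z, SSZ), SSZ))
  step 1: add(add(SSZ, mul(SSZ, SSZ)), add(mul(Z, SSZ), SSZ))
  step 2: add(S(add(SZ, mul(SSZ, SSZ))), add(mul(Z, SSZ), SSZ))
  step 3: S(add(add(SZ, mul(SSZ, SSZ)), add(mul(Z, SSZ), SSZ)))
  step 4: S(add(S(add(Z, mul(SSZ, SSZ))), add(mul(Z, SSZ), SSZ)))
  step 5: S(S(add(add(Z, mul(SSZ, SSZ)), add(mul(Z, SSZ), SSZ))))
  step 6: S(S(add(mul(SSZ, SSZ), add(mul(Z, SSZ), SSZ))))
  step 7: S(S(add(add(SSZ, mul(SZ, SSZ)), add(mul(Z, SSZ), SSZ))))
  step 8: S(S(add(S(add(SZ, mul(SZ, SSZ))), add(mul(Z, SSZ), SSZ))))
  step 9: S(S(S(add(add(SZ, mul(SZ, SSZ)), add(mul(Z, SSZ), SSZ)))))
  step 10: S(S(S(add(S(add(Z, mul(SZ, SSZ))), add(mul(Z, SSZ), SSZ)))))
  step 11: S(S(S(S(add(add(Z, mul(SZ, SSZ)), add(mul(Z, SSZ), SSZ))))))
  step 12: S(S(S(S(add(mul(SZ, SSZ), add(mul(Z, SSZ), SSZ))))))
  step 13: S(S(S(S(add(add(SSZ, mul(Z, SSZ)), add(mul(Z, SSZ), SSZ))))))
  step 14: S(S(S(S(add(S(add(SZ, mul(Z, SSZ))), add(mul(Z, SSZ), SSZ))))))
  step 15: S(S(S(S(S(add(add(SZ, mul(Z, SSZ)), add(mul(Z, SSZ), SSZ)))))))
  step 16: S(S(S(S(S(add(S(add(Z, mul(Z, SSZ))), add(mul(Z, SSZ), SSZ)))))))
  step 17: S(S(S(S(S(S(add(add(Z, mul(Z, SSZ)), add(mul(Z, SSZ), SSZ))))))))
  step 18: S(S(S(S(S(S(add(mul(Z, SSZ), add(mul(Z, SSZ), SSZ))))))))
  step 19: S(S(S(S(S(S(add(Z, add(mul(Z, SSZ), SSZ))))))))
  step 20: S(S(S(S(S(S(add(mul(Z, SSZ), SSZ)))))))
  step 21: S(S(S(S(S(S(add(Z, SSZ)))))))
  step 22: S^8(Z)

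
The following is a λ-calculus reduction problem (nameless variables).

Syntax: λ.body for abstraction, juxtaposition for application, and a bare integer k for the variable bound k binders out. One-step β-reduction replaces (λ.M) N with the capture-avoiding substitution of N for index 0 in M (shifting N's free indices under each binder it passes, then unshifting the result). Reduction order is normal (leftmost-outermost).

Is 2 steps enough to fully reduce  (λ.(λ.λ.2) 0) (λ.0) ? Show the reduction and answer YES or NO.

  start: (λ.(λ.λ.2) 0) (λ.0)
  step 1: (λ.λ.λ.0) (λ.0)
  step 2: λ.λ.0

Answer: YES — reaches normal form λ.λ.0 in 2 ≤ 2 steps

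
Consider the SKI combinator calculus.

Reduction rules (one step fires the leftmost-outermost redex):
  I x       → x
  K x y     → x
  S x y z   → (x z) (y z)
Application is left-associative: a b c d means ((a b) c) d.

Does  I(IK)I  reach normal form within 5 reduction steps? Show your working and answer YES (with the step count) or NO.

Answer: YES — reaches normal form KI in 2 ≤ 5 steps

Working:
  start: I(IK)I
  step 1: IKI
  step 2: KI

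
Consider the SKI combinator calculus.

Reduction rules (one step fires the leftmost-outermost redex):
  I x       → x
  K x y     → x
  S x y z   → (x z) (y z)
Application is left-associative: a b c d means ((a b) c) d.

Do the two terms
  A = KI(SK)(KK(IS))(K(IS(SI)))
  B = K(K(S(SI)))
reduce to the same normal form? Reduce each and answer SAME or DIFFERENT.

Term A:
  start: KI(SK)(KK(IS))(K(IS(SI)))
  →1  I(KK(IS))(K(IS(SI)))
  →2  KK(IS)(K(IS(SI)))
  →3  K(K(IS(SI)))
  →4  K(K(S(SI)))

Term B:
  start: K(K(S(SI)))

Answer: SAME — A ⇓ K(K(S(SI))), B ⇓ K(K(S(SI)))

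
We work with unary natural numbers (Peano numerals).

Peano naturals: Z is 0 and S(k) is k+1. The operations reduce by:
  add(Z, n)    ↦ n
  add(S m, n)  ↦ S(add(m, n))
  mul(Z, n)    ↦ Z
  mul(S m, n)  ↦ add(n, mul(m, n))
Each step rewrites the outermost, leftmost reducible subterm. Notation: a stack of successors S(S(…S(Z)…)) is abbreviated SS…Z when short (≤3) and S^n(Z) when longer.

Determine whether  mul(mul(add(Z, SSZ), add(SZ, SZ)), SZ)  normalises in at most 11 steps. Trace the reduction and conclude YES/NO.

  start: mul(mul(add(Z, SSZ), add(SZ, SZ)), SZ)
  →1  mul(mul(SSZ, add(SZ, SZ)), SZ)
  →2  mul(add(add(SZ, SZ), mul(SZ, add(SZ, SZ))), SZ)
  →3  mul(add(S(add(Z, SZ)), mul(SZ, add(SZ, SZ))), SZ)
  →4  mul(S(add(add(Z, SZ), mul(SZ, add(SZ, SZ)))), SZ)
  →5  add(SZ, mul(add(add(Z, SZ), mul(SZ, add(SZ, SZ))), SZ))
  →6  S(add(Z, mul(add(add(Z, SZ), mul(SZ, add(SZ, SZ))), SZ)))
  →7  S(mul(add(add(Z, SZ), mul(SZ, add(SZ, SZ))), SZ))
  →8  S(mul(add(SZ, mul(SZ, add(SZ, SZ))), SZ))
  →9  S(mul(S(add(Z, mul(SZ, add(SZ, SZ)))), SZ))
  →10  S(add(SZ, mul(add(Z, mul(SZ, add(SZ, SZ))), SZ)))
  →11  S(S(add(Z, mul(add(Z, mul(SZ, add(SZ, SZ))), SZ))))

Answer: NO — after 11 steps the term is S(S(add(Z, mul(add(Z, mul(SZ, add(SZ, SZ))), SZ)))), not yet normal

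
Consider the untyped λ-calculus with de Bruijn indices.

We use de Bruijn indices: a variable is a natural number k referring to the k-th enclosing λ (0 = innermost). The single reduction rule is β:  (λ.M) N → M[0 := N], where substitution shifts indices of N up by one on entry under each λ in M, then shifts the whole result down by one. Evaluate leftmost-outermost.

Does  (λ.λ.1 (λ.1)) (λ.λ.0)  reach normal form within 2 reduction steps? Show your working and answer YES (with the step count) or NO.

Answer: YES — reaches normal form λ.λ.0 in 2 ≤ 2 steps

Reduction:
  start: (λ.λ.1 (λ.1)) (λ.λ.0)
  →1  λ.(λ.λ.0) (λ.1)
  →2  λ.λ.0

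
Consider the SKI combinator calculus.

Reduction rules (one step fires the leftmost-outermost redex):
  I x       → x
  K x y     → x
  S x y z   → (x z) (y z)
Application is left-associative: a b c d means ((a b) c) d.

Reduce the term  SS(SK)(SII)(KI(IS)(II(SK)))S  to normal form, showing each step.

Answer: normal form = SKS  (in 16 steps)

Working:
  start: SS(SK)(SII)(KI(IS)(II(SK)))S
  →1  S(SII)(SK(SII))(KI(IS)(II(SK)))S
  →2  SII(KI(IS)(II(SK)))(SK(SII)(KI(IS)(II(SK))))S
  →3  I(KI(IS)(II(SK)))(I(KI(IS)(II(SK))))(SK(SII)(KI(IS)(II(SK))))S
  →4  KI(IS)(II(SK))(I(KI(IS)(II(SK))))(SK(SII)(KI(IS)(II(SK))))S
  →5  I(II(SK))(I(KI(IS)(II(SK))))(SK(SII)(KI(IS)(II(SK))))S
  →6  II(SK)(I(KI(IS)(II(SK))))(SK(SII)(KI(IS)(II(SK))))S
  →7  I(SK)(I(KI(IS)(II(SK))))(SK(SII)(KI(IS)(II(SK))))S
  →8  SK(I(KI(IS)(II(SK))))(SK(SII)(KI(IS)(II(SK))))S
  →9  K(SK(SII)(KI(IS)(II(SK))))(I(KI(IS)(II(SK)))(SK(SII)(KI(IS)(II(SK)))))S
  →10  SK(SII)(KI(IS)(II(SK)))S
  →11  K(KI(IS)(II(SK)))(SII(KI(IS)(II(SK))))S
  →12  KI(IS)(II(SK))S
  →13  I(II(SK))S
  →14  II(SK)S
  →15  I(SK)S
  →16  SKS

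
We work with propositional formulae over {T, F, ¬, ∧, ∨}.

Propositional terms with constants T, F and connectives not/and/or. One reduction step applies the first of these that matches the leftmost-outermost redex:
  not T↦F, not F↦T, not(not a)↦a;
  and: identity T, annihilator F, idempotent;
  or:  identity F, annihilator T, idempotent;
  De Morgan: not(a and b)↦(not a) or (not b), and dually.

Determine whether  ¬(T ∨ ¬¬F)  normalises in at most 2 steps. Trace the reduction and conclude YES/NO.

  start: ¬(T ∨ ¬¬F)
  step 1: ¬T ∧ ¬¬¬F
  step 2: F ∧ ¬¬¬F

Answer: NO — after 2 steps the term is F ∧ ¬¬¬F, not yet normal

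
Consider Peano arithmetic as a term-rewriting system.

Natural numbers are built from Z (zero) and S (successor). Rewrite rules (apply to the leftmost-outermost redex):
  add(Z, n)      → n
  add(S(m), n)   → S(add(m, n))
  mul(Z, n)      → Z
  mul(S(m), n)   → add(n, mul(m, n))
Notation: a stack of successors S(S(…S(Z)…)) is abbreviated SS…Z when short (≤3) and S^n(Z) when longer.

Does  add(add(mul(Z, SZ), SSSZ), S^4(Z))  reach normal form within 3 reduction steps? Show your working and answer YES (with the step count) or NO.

  start: add(add(mul(Z, SZ), SSSZ), S^4(Z))
  [1] add(add(Z, SSSZ), S^4(Z))
  [2] add(SSSZ, S^4(Z))
  [3] S(add(SSZ, S^4(Z)))

Answer: NO — after 3 steps the term is S(add(SSZ, S^4(Z))), not yet normal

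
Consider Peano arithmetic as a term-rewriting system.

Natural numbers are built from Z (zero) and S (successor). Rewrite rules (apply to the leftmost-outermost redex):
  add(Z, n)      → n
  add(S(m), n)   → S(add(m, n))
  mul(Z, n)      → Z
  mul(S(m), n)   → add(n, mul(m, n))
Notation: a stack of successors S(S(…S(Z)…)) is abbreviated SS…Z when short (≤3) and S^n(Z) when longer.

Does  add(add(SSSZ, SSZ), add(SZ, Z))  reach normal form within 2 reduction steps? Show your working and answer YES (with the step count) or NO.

  start: add(add(SSSZ, SSZ), add(SZ, Z))
  step 1: add(S(add(SSZ, SSZ)), add(SZ, Z))
  step 2: S(add(add(SSZ, SSZ), add(SZ, Z)))

Answer: NO — after 2 steps the term is S(add(add(SSZ, SSZ), add(SZ, Z))), not yet normal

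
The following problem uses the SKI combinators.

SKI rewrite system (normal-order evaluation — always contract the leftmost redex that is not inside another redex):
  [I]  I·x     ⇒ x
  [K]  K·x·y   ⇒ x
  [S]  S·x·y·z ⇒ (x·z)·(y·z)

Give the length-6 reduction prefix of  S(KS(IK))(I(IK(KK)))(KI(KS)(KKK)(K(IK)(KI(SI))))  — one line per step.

Answer: after 6 steps: S(K(IK))(I(IK(KK))(KI(KS)(KKK)(K(IK)(KI(SI)))))

Working:
  start: S(KS(IK))(I(IK(KK)))(KI(KS)(KKK)(K(IK)(KI(SI))))
  step 1: KS(IK)(KI(KS)(KKK)(K(IK)(KI(SI))))(I(IK(KK))(KI(KS)(KKK)(K(IK)(KI(SI)))))
  step 2: S(KI(KS)(KKK)(K(IK)(KI(SI))))(I(IK(KK))(KI(KS)(KKK)(K(IK)(KI(SI)))))
  step 3: S(I(KKK)(K(IK)(KI(SI))))(I(IK(KK))(KI(KS)(KKK)(K(IK)(KI(SI)))))
  step 4: S(KKK(K(IK)(KI(SI))))(I(IK(KK))(KI(KS)(KKK)(K(IK)(KI(SI)))))
  step 5: S(K(K(IK)(KI(SI))))(I(IK(KK))(KI(KS)(KKK)(K(IK)(KI(SI)))))
  step 6: S(K(IK))(I(IK(KK))(KI(KS)(KKK)(K(IK)(KI(SI)))))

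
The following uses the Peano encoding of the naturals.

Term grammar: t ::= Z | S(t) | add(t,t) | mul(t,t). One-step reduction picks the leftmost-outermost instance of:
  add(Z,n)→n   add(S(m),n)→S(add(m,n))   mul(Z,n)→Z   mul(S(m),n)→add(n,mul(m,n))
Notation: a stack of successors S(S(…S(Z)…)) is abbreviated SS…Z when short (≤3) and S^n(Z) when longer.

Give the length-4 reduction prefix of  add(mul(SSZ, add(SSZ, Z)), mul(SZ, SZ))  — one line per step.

Answer: after 4 steps: S(add(add(add(SZ, Z), mul(SZ, add(SSZ, Z))), mul(SZ, SZ)))

Working:
  start: add(mul(SSZ, add(SSZ, Z)), mul(SZ, SZ))
  [1] add(add(add(SSZ, Z), mul(SZ, add(SSZ, Z))), mul(SZ, SZ))
  [2] add(add(S(add(SZ, Z)), mul(SZ, add(SSZ, Z))), mul(SZ, SZ))
  [3] add(S(add(add(SZ, Z), mul(SZ, add(SSZ, Z)))), mul(SZ, SZ))
  [4] S(add(add(add(SZ, Z), mul(SZ, add(SSZ, Z))), mul(SZ, SZ)))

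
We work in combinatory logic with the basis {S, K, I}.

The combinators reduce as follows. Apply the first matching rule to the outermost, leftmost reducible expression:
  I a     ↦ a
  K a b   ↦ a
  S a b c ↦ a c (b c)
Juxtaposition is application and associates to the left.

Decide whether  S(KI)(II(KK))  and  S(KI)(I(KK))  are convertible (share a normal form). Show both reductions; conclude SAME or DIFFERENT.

Term A:
  start: S(KI)(II(KK))
  [1] S(KI)(I(KK))
  [2] S(KI)(KK)

Term B:
  start: S(KI)(I(KK))
  [1] S(KI)(KK)

Answer: SAME — A ⇓ S(KI)(KK), B ⇓ S(KI)(KK)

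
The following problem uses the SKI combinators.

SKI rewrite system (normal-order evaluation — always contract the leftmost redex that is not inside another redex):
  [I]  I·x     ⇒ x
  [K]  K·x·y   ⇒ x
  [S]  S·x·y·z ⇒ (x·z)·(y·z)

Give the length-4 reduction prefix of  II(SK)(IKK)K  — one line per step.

Answer: after 4 steps: K

Derivation:
  start: II(SK)(IKK)K
  →1  I(SK)(IKK)K
  →2  SK(IKK)K
  →3  KK(IKKK)
  →4  K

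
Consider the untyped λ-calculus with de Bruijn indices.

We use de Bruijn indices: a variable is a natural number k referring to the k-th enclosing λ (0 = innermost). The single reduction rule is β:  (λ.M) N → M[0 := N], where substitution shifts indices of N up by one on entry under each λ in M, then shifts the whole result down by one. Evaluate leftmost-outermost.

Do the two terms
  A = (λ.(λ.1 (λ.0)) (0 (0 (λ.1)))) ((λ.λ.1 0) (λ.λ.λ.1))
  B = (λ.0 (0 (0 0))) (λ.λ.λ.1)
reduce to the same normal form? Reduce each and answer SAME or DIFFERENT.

Answer: SAME — A ⇓ λ.λ.1, B ⇓ λ.λ.1

Working:
Term A:
  start: (λ.(λ.1 (λ.0)) (0 (0 (λ.1)))) ((λ.λ.1 0) (λ.λ.λ.1))
  step 1: (λ.(λ.λ.1 0) (λ.λ.λ.1) (λ.0)) ((λ.λ.1 0) (λ.λ.λ.1) ((λ.λ.1 0) (λ.λ.λ.1) (λ.(λ.λ.1 0) (λ.λ.λ.1))))
  step 2: (λ.λ.1 0) (λ.λ.λ.1) (λ.0)
  step 3: (λ.(λ.λ.λ.1) 0) (λ.0)
  step 4: (λ.λ.λ.1) (λ.0)
  step 5: λ.λ.1

Term B:
  start: (λ.0 (0 (0 0))) (λ.λ.λ.1)
  step 1: (λ.λ.λ.1) ((λ.λ.λ.1) ((λ.λ.λ.1) (λ.λ.λ.1)))
  step 2: λ.λ.1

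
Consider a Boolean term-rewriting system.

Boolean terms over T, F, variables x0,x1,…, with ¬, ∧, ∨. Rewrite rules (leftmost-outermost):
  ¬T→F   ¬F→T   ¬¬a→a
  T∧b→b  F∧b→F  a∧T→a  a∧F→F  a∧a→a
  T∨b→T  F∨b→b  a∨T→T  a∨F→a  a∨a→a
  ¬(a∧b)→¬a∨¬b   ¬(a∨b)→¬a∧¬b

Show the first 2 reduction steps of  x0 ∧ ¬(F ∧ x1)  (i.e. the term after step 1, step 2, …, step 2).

  start: x0 ∧ ¬(F ∧ x1)
  step 1: x0 ∧ (¬F ∨ ¬x1)
  step 2: x0 ∧ (T ∨ ¬x1)

Answer: after 2 steps: x0 ∧ (T ∨ ¬x1)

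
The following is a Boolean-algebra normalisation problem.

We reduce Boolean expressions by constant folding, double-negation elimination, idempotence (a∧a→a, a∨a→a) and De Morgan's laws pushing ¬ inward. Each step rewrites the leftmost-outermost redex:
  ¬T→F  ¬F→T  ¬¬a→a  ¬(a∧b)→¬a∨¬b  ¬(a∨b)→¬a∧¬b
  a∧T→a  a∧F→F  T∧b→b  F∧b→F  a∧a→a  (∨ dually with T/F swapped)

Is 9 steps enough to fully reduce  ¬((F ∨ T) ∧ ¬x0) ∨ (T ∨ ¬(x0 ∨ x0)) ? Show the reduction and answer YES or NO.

  start: ¬((F ∨ T) ∧ ¬x0) ∨ (T ∨ ¬(x0 ∨ x0))
  →1  (¬(F ∨ T) ∨ ¬¬x0) ∨ (T ∨ ¬(x0 ∨ x0))
  →2  ((¬F ∧ ¬T) ∨ ¬¬x0) ∨ (T ∨ ¬(x0 ∨ x0))
  →3  ((T ∧ ¬T) ∨ ¬¬x0) ∨ (T ∨ ¬(x0 ∨ x0))
  →4  (¬T ∨ ¬¬x0) ∨ (T ∨ ¬(x0 ∨ x0))
  →5  (F ∨ ¬¬x0) ∨ (T ∨ ¬(x0 ∨ x0))
  →6  ¬¬x0 ∨ (T ∨ ¬(x0 ∨ x0))
  →7  x0 ∨ (T ∨ ¬(x0 ∨ x0))
  →8  x0 ∨ T
  →9  T

Answer: YES — reaches normal form T in 9 ≤ 9 steps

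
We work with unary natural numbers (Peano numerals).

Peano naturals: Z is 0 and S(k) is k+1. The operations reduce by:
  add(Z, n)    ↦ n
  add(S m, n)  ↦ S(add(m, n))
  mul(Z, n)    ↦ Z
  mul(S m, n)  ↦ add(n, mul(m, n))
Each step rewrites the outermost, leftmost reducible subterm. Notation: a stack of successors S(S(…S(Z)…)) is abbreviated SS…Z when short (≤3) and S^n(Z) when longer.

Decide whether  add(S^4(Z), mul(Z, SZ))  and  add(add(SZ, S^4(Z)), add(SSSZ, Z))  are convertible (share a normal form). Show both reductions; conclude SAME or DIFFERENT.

Answer: DIFFERENT — A ⇓ S^4(Z), B ⇓ S^8(Z)

Derivation:
Term A:
  start: add(S^4(Z), mul(Z, SZ))
  →1  S(add(SSSZ, mul(Z, SZ)))
  →2  S(S(add(SSZ, mul(Z, SZ))))
  →3  S(S(S(add(SZ, mul(Z, SZ)))))
  →4  S(S(S(S(add(Z, mul(Z, SZ))))))
  →5  S(S(S(S(mul(Z, SZ)))))
  →6  S^4(Z)

Term B:
  start: add(add(SZ, S^4(Z)), add(SSSZ, Z))
  →1  add(S(add(Z, S^4(Z))), add(SSSZ, Z))
  →2  S(add(add(Z, S^4(Z)), add(SSSZ, Z)))
  →3  S(add(S^4(Z), add(SSSZ, Z)))
  →4  S(S(add(SSSZ, add(SSSZ, Z))))
  →5  S(S(S(add(SSZ, add(SSSZ, Z)))))
  →6  S(S(S(S(add(SZ, add(SSSZ, Z))))))
  →7  S(S(S(S(S(add(Z, add(SSSZ, Z)))))))
  →8  S(S(S(S(S(add(SSSZ, Z))))))
  →9  S(S(S(S(S(S(add(SSZ, Z)))))))
  →10  S(S(S(S(S(S(S(add(SZ, Z))))))))
  →11  S(S(S(S(S(S(S(S(add(Z, Z)))))))))
  →12  S^8(Z)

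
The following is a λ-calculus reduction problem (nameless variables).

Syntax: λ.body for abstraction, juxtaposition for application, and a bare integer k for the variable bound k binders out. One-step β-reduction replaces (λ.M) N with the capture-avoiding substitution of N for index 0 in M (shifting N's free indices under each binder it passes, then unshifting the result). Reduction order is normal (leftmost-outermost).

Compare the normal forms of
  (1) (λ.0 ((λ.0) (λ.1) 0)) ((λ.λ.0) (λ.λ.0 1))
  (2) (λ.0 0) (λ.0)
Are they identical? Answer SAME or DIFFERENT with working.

Answer: SAME — A ⇓ λ.0, B ⇓ λ.0

Working:
Term A:
  start: (λ.0 ((λ.0) (λ.1) 0)) ((λ.λ.0) (λ.λ.0 1))
  →1  (λ.λ.0) (λ.λ.0 1) ((λ.0) (λ.(λ.λ.0) (λ.λ.0 1)) ((λ.λ.0) (λ.λ.0 1)))
  →2  (λ.0) ((λ.0) (λ.(λ.λ.0) (λ.λ.0 1)) ((λ.λ.0) (λ.λ.0 1)))
  →3  (λ.0) (λ.(λ.λ.0) (λ.λ.0 1)) ((λ.λ.0) (λ.λ.0 1))
  →4  (λ.(λ.λ.0) (λ.λ.0 1)) ((λ.λ.0) (λ.λ.0 1))
  →5  (λ.λ.0) (λ.λ.0 1)
  →6  λ.0

Term B:
  start: (λ.0 0) (λ.0)
  →1  (λ.0) (λ.0)
  →2  λ.0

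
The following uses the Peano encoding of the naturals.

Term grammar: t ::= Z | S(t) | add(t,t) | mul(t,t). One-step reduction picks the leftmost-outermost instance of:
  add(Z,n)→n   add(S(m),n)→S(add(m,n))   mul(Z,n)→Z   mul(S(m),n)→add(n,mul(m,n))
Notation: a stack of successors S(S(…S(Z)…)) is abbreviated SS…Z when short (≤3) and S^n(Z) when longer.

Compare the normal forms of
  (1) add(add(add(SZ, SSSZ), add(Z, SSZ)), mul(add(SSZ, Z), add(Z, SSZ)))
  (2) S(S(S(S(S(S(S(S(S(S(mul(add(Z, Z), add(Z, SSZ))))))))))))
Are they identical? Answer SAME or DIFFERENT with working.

Answer: SAME — A ⇓ S^10(Z), B ⇓ S^10(Z)

Working:
Term A:
  start: add(add(add(SZ, SSSZ), add(Z, SSZ)), mul(add(SSZ, Z), add(Z, SSZ)))
  [1] add(add(S(add(Z, SSSZ)), add(Z, SSZ)), mul(add(SSZ, Z), add(Z, SSZ)))
  [2] add(S(add(add(Z, SSSZ), add(Z, SSZ))), mul(add(SSZ, Z), add(Z, SSZ)))
  [3] S(add(add(add(Z, SSSZ), add(Z, SSZ)), mul(add(SSZ, Z), add(Z, SSZ))))
  [4] S(add(add(SSSZ, add(Z, SSZ)), mul(add(SSZ, Z), add(Z, SSZ))))
  [5] S(add(S(add(SSZ, add(Z, SSZ))), mul(add(SSZ, Z), add(Z, SSZ))))
  [6] S(S(add(add(SSZ, add(Z, SSZ)), mul(add(SSZ, Z), add(Z, SSZ)))))
  [7] S(S(add(S(add(SZ, add(Z, SSZ))), mul(add(SSZ, Z), add(Z, SSZ)))))
  [8] S(S(S(add(add(SZ, add(Z, SSZ)), mul(add(SSZ, Z), add(Z, SSZ))))))
  [9] S(S(S(add(S(add(Z, add(Z, SSZ))), mul(add(SSZ, Z), add(Z, SSZ))))))
  [10] S(S(S(S(add(add(Z, add(Z, SSZ)), mul(add(SSZ, Z), add(Z, SSZ)))))))
  [11] S(S(S(S(add(add(Z, SSZ), mul(add(SSZ, Z), add(Z, SSZ)))))))
  [12] S(S(S(S(add(SSZ, mul(add(SSZ, Z), add(Z, SSZ)))))))
  [13] S(S(S(S(S(add(SZ, mul(add(SSZ, Z), add(Z, SSZ))))))))
  [14] S(S(S(S(S(S(add(Z, mul(add(SSZ, Z), add(Z, SSZ)))))))))
  [15] S(S(S(S(S(S(mul(add(SSZ, Z), add(Z, SSZ))))))))
  [16] S(S(S(S(S(S(mul(S(add(SZ, Z)), add(Z, SSZ))))))))
  [17] S(S(S(S(S(S(add(add(Z, SSZ), mul(add(SZ, Z), add(Z, SSZ)))))))))
  [18] S(S(S(S(S(S(add(SSZ, mul(add(SZ, Z), add(Z, SSZ)))))))))
  [19] S(S(S(S(S(S(S(add(SZ, mul(add(SZ, Z), add(Z, SSZ))))))))))
  [20] S(S(S(S(S(S(S(S(add(Z, mul(add(SZ, Z), add(Z, SSZ)))))))))))
  [21] S(S(S(S(S(S(S(S(mul(add(SZ, Z), add(Z, SSZ))))))))))
  [22] S(S(S(S(S(S(S(S(mul(S(add(Z, Z)), add(Z, SSZ))))))))))
  [23] S(S(S(S(S(S(S(S(add(add(Z, SSZ), mul(add(Z, Z), add(Z, SSZ)))))))))))
  [24] S(S(S(S(S(S(S(S(add(SSZ, mul(add(Z, Z), add(Z, SSZ)))))))))))
  [25] S(S(S(S(S(S(S(S(S(add(SZ, mul(add(Z, Z), add(Z, SSZ))))))))))))
  [26] S(S(S(S(S(S(S(S(S(S(add(Z, mul(add(Z, Z), add(Z, SSZ)))))))))))))
  [27] S(S(S(S(S(S(S(S(S(S(mul(add(Z, Z), add(Z, SSZ))))))))))))
  [28] S(S(S(S(S(S(S(S(S(S(mul(Z, add(Z, SSZ))))))))))))
  [29] S^10(Z)

Term B:
  start: S(S(S(S(S(S(S(S(S(S(mul(add(Z, Z), add(Z, SSZ))))))))))))
  [1] S(S(S(S(S(S(S(S(S(S(mul(Z, add(Z, SSZ))))))))))))
  [2] S^10(Z)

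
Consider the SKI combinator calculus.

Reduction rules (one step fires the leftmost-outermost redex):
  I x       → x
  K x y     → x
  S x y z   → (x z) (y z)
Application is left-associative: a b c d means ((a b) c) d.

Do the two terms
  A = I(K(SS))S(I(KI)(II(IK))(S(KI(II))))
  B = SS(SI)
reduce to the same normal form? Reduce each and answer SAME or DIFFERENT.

Answer: SAME — A ⇓ SS(SI), B ⇓ SS(SI)

Reduction:
Term A:
  start: I(K(SS))S(I(KI)(II(IK))(S(KI(II))))
  step 1: K(SS)S(I(KI)(II(IK))(S(KI(II))))
  step 2: SS(I(KI)(II(IK))(S(KI(II))))
  step 3: SS(KI(II(IK))(S(KI(II))))
  step 4: SS(I(S(KI(II))))
  step 5: SS(S(KI(II)))
  step 6: SS(SI)

Term B:
  start: SS(SI)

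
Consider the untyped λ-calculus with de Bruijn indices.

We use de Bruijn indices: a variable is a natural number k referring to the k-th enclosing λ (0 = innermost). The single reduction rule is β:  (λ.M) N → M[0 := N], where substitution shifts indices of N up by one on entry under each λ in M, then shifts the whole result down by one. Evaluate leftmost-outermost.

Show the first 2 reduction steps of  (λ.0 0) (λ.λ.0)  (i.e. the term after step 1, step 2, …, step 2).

Answer: after 2 steps: λ.0

Working:
  start: (λ.0 0) (λ.λ.0)
  [1] (λ.λ.0) (λ.λ.0)
  [2] λ.0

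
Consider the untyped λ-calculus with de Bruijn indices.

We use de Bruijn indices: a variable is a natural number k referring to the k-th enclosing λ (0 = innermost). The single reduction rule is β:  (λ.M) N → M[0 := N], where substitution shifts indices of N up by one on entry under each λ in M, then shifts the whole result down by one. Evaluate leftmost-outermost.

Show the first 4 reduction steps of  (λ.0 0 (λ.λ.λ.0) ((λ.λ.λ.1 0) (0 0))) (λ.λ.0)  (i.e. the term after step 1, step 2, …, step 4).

  start: (λ.0 0 (λ.λ.λ.0) ((λ.λ.λ.1 0) (0 0))) (λ.λ.0)
  →1  (λ.λ.0) (λ.λ.0) (λ.λ.λ.0) ((λ.λ.λ.1 0) ((λ.λ.0) (λ.λ.0)))
  →2  (λ.0) (λ.λ.λ.0) ((λ.λ.λ.1 0) ((λ.λ.0) (λ.λ.0)))
  →3  (λ.λ.λ.0) ((λ.λ.λ.1 0) ((λ.λ.0) (λ.λ.0)))
  →4  λ.λ.0

Answer: after 4 steps: λ.λ.0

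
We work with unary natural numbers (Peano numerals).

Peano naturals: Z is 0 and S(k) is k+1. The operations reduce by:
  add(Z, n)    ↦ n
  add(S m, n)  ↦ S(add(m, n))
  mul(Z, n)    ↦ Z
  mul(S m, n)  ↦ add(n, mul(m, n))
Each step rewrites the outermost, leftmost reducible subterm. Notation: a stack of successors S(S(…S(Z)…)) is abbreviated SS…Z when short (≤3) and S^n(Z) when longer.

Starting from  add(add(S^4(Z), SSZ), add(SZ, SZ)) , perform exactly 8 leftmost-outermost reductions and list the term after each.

Answer: after 8 steps: S(S(S(S(add(add(Z, SSZ), add(SZ, SZ))))))

Reduction:
  start: add(add(S^4(Z), SSZ), add(SZ, SZ))
  [1] add(S(add(SSSZ, SSZ)), add(SZ, SZ))
  [2] S(add(add(SSSZ, SSZ), add(SZ, SZ)))
  [3] S(add(S(add(SSZ, SSZ)), add(SZ, SZ)))
  [4] S(S(add(add(SSZ, SSZ), add(SZ, SZ))))
  [5] S(S(add(S(add(SZ, SSZ)), add(SZ, SZ))))
  [6] S(S(S(add(add(SZ, SSZ), add(SZ, SZ)))))
  [7] S(S(S(add(S(add(Z, SSZ)), add(SZ, SZ)))))
  [8] S(S(S(S(add(add(Z, SSZ), add(SZ, SZ))))))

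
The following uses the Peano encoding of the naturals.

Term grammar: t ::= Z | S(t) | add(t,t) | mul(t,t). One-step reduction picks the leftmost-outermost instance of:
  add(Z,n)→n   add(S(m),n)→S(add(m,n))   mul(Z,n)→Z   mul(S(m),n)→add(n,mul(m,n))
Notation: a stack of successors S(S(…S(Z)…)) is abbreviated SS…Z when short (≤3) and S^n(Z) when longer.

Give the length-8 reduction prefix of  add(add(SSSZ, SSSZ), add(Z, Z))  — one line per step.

Answer: after 8 steps: S(S(S(S(add(SSZ, add(Z, Z))))))

Derivation:
  start: add(add(SSSZ, SSSZ), add(Z, Z))
  →1  add(S(add(SSZ, SSSZ)), add(Z, Z))
  →2  S(add(add(SSZ, SSSZ), add(Z, Z)))
  →3  S(add(S(add(SZ, SSSZ)), add(Z, Z)))
  →4  S(S(add(add(SZ, SSSZ), add(Z, Z))))
  →5  S(S(add(S(add(Z, SSSZ)), add(Z, Z))))
  →6  S(S(S(add(add(Z, SSSZ), add(Z, Z)))))
  →7  S(S(S(add(SSSZ, add(Z, Z)))))
  →8  S(S(S(S(add(SSZ, add(Z, Z))))))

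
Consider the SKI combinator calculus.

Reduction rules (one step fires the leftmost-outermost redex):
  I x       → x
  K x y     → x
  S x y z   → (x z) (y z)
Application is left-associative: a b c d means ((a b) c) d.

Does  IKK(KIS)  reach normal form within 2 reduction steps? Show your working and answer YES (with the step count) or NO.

  start: IKK(KIS)
  step 1: KK(KIS)
  step 2: K

Answer: YES — reaches normal form K in 2 ≤ 2 steps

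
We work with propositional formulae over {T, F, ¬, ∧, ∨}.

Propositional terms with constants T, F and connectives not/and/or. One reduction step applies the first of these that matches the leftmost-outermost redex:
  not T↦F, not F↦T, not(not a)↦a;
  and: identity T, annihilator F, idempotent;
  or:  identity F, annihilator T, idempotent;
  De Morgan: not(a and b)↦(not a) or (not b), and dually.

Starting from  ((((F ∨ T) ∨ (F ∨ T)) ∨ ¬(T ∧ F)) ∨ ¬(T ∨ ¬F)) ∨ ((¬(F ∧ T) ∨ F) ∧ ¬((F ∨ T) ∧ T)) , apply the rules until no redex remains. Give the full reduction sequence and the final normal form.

Answer: normal form = T  (in 5 steps)

Reduction:
  start: ((((F ∨ T) ∨ (F ∨ T)) ∨ ¬(T ∧ F)) ∨ ¬(T ∨ ¬F)) ∨ ((¬(F ∧ T) ∨ F) ∧ ¬((F ∨ T) ∧ T))
  →1  (((F ∨ T) ∨ ¬(T ∧ F)) ∨ ¬(T ∨ ¬F)) ∨ ((¬(F ∧ T) ∨ F) ∧ ¬((F ∨ T) ∧ T))
  →2  ((T ∨ ¬(T ∧ F)) ∨ ¬(T ∨ ¬F)) ∨ ((¬(F ∧ T) ∨ F) ∧ ¬((F ∨ T) ∧ T))
  →3  (T ∨ ¬(T ∨ ¬F)) ∨ ((¬(F ∧ T) ∨ F) ∧ ¬((F ∨ T) ∧ T))
  →4  T ∨ ((¬(F ∧ T) ∨ F) ∧ ¬((F ∨ T) ∧ T))
  →5  T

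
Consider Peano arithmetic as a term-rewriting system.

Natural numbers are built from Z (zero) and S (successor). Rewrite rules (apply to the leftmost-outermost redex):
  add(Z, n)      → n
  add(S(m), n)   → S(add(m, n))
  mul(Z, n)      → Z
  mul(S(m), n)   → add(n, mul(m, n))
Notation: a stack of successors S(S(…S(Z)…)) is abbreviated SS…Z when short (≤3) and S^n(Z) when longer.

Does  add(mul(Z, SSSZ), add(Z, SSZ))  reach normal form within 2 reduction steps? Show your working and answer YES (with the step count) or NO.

Answer: NO — after 2 steps the term is add(Z, SSZ), not yet normal

Working:
  start: add(mul(Z, SSSZ), add(Z, SSZ))
  [1] add(Z, add(Z, SSZ))
  [2] add(Z, SSZ)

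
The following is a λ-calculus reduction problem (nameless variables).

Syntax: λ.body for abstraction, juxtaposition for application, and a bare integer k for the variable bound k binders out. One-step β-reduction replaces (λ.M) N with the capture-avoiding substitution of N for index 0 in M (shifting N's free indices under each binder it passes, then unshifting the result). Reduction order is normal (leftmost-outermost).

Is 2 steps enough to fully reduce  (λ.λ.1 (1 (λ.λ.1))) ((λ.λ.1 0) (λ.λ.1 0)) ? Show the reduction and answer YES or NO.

Answer: NO — after 2 steps the term is λ.(λ.(λ.λ.1 0) 0) ((λ.λ.1 0) (λ.λ.1 0) (λ.λ.1)), not yet normal

Derivation:
  start: (λ.λ.1 (1 (λ.λ.1))) ((λ.λ.1 0) (λ.λ.1 0))
  step 1: λ.(λ.λ.1 0) (λ.λ.1 0) ((λ.λ.1 0) (λ.λ.1 0) (λ.λ.1))
  step 2: λ.(λ.(λ.λ.1 0) 0) ((λ.λ.1 0) (λ.λ.1 0) (λ.λ.1))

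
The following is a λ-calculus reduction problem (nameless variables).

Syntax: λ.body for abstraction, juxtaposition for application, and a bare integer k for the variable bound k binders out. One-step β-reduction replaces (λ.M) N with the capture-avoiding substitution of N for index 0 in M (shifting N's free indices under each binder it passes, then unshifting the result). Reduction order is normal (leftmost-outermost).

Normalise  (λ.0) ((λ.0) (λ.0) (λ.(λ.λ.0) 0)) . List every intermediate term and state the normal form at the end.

Answer: normal form = λ.λ.0  (in 4 steps)

Derivation:
  start: (λ.0) ((λ.0) (λ.0) (λ.(λ.λ.0) 0))
  step 1: (λ.0) (λ.0) (λ.(λ.λ.0) 0)
  step 2: (λ.0) (λ.(λ.λ.0) 0)
  step 3: λ.(λ.λ.0) 0
  step 4: λ.λ.0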